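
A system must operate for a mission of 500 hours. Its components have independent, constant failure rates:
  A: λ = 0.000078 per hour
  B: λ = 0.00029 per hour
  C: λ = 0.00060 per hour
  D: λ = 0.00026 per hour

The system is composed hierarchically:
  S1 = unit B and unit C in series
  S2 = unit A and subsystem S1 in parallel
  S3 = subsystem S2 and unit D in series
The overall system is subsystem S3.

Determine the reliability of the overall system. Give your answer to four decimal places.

0.8660

R(A) = exp(−0.000078 × 500) = 0.961751
R(B) = exp(−0.00029 × 500) = 0.865022
R(C) = exp(−0.00060 × 500) = 0.740818
R(D) = exp(−0.00026 × 500) = 0.878095
Series (B and C): 0.865022 × 0.740818 = 0.640824
Parallel (A and [0.640824]): 1 − (1 − 0.961751)(1 − 0.640824) = 0.986262
Series ([0.986262] and D): 0.986262 × 0.878095 = 0.8660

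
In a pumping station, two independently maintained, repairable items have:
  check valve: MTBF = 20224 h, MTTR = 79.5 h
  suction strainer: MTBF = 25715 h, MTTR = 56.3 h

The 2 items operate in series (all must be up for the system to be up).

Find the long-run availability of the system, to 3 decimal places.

A(check valve) = MTBF/(MTBF+MTTR) = 20224/(20224+79.5) = 0.996084
A(suction strainer) = MTBF/(MTBF+MTTR) = 25715/(25715+56.3) = 0.997815
Series availability: 0.996084 × 0.997815 = 0.994

0.994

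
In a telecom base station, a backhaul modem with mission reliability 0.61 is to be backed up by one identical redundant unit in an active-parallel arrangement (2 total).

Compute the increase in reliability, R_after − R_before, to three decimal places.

0.238

R_before = 0.61
R_after = 1 − (1 − 0.61)^2 = 0.848
ΔR = 0.848 − 0.61 = 0.238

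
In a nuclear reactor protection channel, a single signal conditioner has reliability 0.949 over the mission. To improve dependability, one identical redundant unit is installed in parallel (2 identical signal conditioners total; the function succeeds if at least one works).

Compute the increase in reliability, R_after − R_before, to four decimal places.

0.0484

R_before = 0.949
R_after = 1 − (1 − 0.949)^2 = 0.9974
ΔR = 0.9974 − 0.949 = 0.0484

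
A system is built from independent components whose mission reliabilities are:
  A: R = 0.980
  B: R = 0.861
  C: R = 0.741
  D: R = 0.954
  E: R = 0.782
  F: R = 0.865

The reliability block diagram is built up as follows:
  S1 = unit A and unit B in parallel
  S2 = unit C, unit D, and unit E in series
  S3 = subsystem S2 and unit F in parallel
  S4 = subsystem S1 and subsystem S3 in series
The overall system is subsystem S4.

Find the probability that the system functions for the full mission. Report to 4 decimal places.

0.9370

Parallel (A and B): 1 − (1 − 0.980000)(1 − 0.861000) = 0.997220
Series (C, D, and E): 0.741000 × 0.954000 × 0.782000 = 0.552807
Parallel ([0.552807] and F): 1 − (1 − 0.552807)(1 − 0.865000) = 0.939629
Series ([0.997220] and [0.939629]): 0.997220 × 0.939629 = 0.9370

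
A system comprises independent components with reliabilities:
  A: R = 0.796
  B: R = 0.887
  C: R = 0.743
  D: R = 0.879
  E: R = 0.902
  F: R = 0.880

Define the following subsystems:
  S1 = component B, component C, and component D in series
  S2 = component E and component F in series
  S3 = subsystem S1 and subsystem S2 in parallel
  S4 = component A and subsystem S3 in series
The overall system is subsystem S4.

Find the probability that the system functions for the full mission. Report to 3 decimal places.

Series (B, C, and D): 0.88700 × 0.74300 × 0.87900 = 0.57930
Series (E and F): 0.90200 × 0.88000 = 0.79376
Parallel ([0.57930] and [0.79376]): 1 − (1 − 0.57930)(1 − 0.79376) = 0.91323
Series (A and [0.91323]): 0.79600 × 0.91323 = 0.727

0.727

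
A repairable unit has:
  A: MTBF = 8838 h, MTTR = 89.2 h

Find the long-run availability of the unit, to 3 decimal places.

A(A) = MTBF/(MTBF+MTTR) = 8838/(8838+89.2) = 0.990

0.990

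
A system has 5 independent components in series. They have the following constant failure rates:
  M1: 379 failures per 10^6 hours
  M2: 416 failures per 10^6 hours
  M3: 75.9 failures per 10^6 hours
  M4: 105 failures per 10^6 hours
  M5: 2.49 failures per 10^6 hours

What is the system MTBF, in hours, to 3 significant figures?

1020

Series of exponential components: λ_sys = Σ λ_i
λ_sys = 0.000379 + 0.000416 + 0.0000759 + 0.000105 + 0.00000249 = 9.7839e-04 /h
MTBF = 1 / λ_sys = 1020 h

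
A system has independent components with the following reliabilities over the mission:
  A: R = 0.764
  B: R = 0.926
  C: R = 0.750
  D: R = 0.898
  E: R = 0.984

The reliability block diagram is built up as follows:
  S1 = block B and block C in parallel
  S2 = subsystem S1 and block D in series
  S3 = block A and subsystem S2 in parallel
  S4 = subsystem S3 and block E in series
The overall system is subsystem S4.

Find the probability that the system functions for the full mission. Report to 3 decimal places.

Parallel (B and C): 1 − (1 − 0.92600)(1 − 0.75000) = 0.98150
Series ([0.98150] and D): 0.98150 × 0.89800 = 0.88139
Parallel (A and [0.88139]): 1 − (1 − 0.76400)(1 − 0.88139) = 0.97201
Series ([0.97201] and E): 0.97201 × 0.98400 = 0.956

0.956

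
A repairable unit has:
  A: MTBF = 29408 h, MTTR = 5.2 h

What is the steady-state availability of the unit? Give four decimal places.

A(A) = MTBF/(MTBF+MTTR) = 29408/(29408+5.2) = 0.9998

0.9998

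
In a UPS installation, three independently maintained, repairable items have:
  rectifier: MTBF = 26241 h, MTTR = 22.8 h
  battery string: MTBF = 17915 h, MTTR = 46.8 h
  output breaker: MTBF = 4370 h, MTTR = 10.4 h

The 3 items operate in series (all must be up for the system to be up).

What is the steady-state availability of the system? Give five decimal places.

0.99416

A(rectifier) = MTBF/(MTBF+MTTR) = 26241/(26241+22.8) = 0.999132
A(battery string) = MTBF/(MTBF+MTTR) = 17915/(17915+46.8) = 0.997394
A(output breaker) = MTBF/(MTBF+MTTR) = 4370/(4370+10.4) = 0.997626
Series availability: 0.999132 × 0.997394 × 0.997626 = 0.99416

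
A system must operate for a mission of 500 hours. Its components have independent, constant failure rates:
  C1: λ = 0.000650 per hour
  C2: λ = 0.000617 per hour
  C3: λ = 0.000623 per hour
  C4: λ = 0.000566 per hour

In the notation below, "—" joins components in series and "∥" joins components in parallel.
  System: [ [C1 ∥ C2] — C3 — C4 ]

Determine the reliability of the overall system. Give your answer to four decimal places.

0.5112

R(C1) = exp(−0.000650 × 500) = 0.722527
R(C2) = exp(−0.000617 × 500) = 0.734548
R(C3) = exp(−0.000623 × 500) = 0.732348
R(C4) = exp(−0.000566 × 500) = 0.753520
Parallel (C1 and C2): 1 − (1 − 0.722527)(1 − 0.734548) = 0.926344
Series ([0.926344], C3, and C4): 0.926344 × 0.732348 × 0.753520 = 0.5112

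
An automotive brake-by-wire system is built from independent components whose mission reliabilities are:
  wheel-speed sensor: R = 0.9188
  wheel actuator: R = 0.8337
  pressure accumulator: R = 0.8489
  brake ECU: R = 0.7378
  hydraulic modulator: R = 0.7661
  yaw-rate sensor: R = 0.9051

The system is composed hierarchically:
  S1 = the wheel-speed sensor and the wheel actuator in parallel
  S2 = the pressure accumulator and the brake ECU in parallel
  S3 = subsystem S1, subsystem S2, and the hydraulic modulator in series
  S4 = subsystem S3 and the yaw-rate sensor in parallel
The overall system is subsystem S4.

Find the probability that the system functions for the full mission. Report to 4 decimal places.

0.9740

Parallel (wheel-speed sensor and wheel actuator): 1 − (1 − 0.918800)(1 − 0.833700) = 0.986496
Parallel (pressure accumulator and brake ECU): 1 − (1 − 0.848900)(1 − 0.737800) = 0.960382
Series ([0.986496], [0.960382], and hydraulic modulator): 0.986496 × 0.960382 × 0.766100 = 0.725813
Parallel ([0.725813] and yaw-rate sensor): 1 − (1 − 0.725813)(1 − 0.905100) = 0.9740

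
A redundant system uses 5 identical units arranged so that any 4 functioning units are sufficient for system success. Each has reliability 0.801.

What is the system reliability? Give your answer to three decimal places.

0.739

R = Σ_{i=4}^{5} C(5,i) p^i (1−p)^{5−i} with p = 0.801
C(5,4)·0.801^4·0.199^1 = 0.40959
C(5,5)·0.801^5·0.199^0 = 0.32973
Sum = 0.739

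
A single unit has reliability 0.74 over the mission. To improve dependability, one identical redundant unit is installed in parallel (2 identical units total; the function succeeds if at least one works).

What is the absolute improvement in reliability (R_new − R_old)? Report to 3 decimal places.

0.192

R_before = 0.74
R_after = 1 − (1 − 0.74)^2 = 0.932
ΔR = 0.932 − 0.74 = 0.192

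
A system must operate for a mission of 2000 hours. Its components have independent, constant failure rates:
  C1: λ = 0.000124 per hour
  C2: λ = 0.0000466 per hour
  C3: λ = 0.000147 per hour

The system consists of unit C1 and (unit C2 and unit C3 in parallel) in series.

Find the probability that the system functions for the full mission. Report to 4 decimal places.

0.7627

R(C1) = exp(−0.000124 × 2000) = 0.780360
R(C2) = exp(−0.0000466 × 2000) = 0.911011
R(C3) = exp(−0.000147 × 2000) = 0.745276
Parallel (C2 and C3): 1 − (1 − 0.911011)(1 − 0.745276) = 0.977332
Series (C1 and [0.977332]): 0.780360 × 0.977332 = 0.7627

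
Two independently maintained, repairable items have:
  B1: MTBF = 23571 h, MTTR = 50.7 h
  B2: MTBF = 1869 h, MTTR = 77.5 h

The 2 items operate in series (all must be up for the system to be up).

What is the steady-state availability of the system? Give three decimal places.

0.958

A(B1) = MTBF/(MTBF+MTTR) = 23571/(23571+50.7) = 0.997854
A(B2) = MTBF/(MTBF+MTTR) = 1869/(1869+77.5) = 0.960185
Series availability: 0.997854 × 0.960185 = 0.958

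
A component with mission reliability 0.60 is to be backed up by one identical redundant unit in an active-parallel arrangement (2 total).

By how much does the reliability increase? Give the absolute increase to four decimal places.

0.2400

R_before = 0.60
R_after = 1 − (1 − 0.60)^2 = 0.8400
ΔR = 0.8400 − 0.60 = 0.2400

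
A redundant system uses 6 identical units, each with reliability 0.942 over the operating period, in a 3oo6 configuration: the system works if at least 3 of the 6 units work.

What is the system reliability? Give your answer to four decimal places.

0.9998

R = Σ_{i=3}^{6} C(6,i) p^i (1−p)^{6−i} with p = 0.942
C(6,3)·0.942^3·0.058^3 = 0.003262
C(6,4)·0.942^4·0.058^2 = 0.039733
C(6,5)·0.942^5·0.058^1 = 0.258127
C(6,6)·0.942^6·0.058^0 = 0.698724
Sum = 0.9998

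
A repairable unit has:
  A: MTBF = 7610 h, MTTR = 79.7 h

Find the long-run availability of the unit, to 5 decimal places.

A(A) = MTBF/(MTBF+MTTR) = 7610/(7610+79.7) = 0.98964

0.98964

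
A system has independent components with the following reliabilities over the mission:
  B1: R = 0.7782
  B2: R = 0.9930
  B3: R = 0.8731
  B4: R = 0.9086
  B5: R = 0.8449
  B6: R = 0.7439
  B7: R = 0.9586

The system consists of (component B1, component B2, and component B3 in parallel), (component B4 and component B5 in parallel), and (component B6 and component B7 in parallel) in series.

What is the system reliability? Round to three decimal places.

0.975

Parallel (B1, B2, and B3): 1 − (1 − 0.77820)(1 − 0.99300)(1 − 0.87310) = 0.99980
Parallel (B4 and B5): 1 − (1 − 0.90860)(1 − 0.84490) = 0.98582
Parallel (B6 and B7): 1 − (1 − 0.74390)(1 − 0.95860) = 0.98940
Series ([0.99980], [0.98582], and [0.98940]): 0.99980 × 0.98582 × 0.98940 = 0.975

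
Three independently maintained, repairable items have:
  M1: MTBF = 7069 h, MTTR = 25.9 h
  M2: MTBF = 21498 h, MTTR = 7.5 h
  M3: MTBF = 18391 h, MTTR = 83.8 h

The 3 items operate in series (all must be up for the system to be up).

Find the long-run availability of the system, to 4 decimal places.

0.9915

A(M1) = MTBF/(MTBF+MTTR) = 7069/(7069+25.9) = 0.996349
A(M2) = MTBF/(MTBF+MTTR) = 21498/(21498+7.5) = 0.999651
A(M3) = MTBF/(MTBF+MTTR) = 18391/(18391+83.8) = 0.995464
Series availability: 0.996349 × 0.999651 × 0.995464 = 0.9915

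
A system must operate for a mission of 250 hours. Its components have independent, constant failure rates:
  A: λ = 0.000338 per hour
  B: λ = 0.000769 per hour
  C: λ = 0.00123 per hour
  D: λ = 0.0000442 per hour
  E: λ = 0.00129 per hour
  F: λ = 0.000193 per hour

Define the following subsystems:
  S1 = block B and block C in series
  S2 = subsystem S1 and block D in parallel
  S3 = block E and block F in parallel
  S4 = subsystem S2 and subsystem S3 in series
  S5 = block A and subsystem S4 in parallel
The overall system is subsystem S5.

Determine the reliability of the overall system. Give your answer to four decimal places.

0.9986

R(A) = exp(−0.000338 × 250) = 0.918972
R(B) = exp(−0.000769 × 250) = 0.825101
R(C) = exp(−0.00123 × 250) = 0.735283
R(D) = exp(−0.0000442 × 250) = 0.989011
R(E) = exp(−0.00129 × 250) = 0.724336
R(F) = exp(−0.000193 × 250) = 0.952896
Series (B and C): 0.825101 × 0.735283 = 0.606683
Parallel ([0.606683] and D): 1 − (1 − 0.606683)(1 − 0.989011) = 0.995678
Parallel (E and F): 1 − (1 − 0.724336)(1 − 0.952896) = 0.987015
Series ([0.995678] and [0.987015]): 0.995678 × 0.987015 = 0.982749
Parallel (A and [0.982749]): 1 − (1 − 0.918972)(1 − 0.982749) = 0.9986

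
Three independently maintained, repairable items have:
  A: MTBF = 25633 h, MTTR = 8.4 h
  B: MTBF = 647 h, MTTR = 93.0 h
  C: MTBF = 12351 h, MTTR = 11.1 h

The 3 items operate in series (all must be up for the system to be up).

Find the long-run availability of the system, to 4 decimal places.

0.8733

A(A) = MTBF/(MTBF+MTTR) = 25633/(25633+8.4) = 0.999672
A(B) = MTBF/(MTBF+MTTR) = 647/(647+93.0) = 0.874324
A(C) = MTBF/(MTBF+MTTR) = 12351/(12351+11.1) = 0.999102
Series availability: 0.999672 × 0.874324 × 0.999102 = 0.8733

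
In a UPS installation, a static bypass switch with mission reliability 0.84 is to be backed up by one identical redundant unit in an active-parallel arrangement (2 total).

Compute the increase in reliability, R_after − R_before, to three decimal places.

0.134

R_before = 0.84
R_after = 1 − (1 − 0.84)^2 = 0.974
ΔR = 0.974 − 0.84 = 0.134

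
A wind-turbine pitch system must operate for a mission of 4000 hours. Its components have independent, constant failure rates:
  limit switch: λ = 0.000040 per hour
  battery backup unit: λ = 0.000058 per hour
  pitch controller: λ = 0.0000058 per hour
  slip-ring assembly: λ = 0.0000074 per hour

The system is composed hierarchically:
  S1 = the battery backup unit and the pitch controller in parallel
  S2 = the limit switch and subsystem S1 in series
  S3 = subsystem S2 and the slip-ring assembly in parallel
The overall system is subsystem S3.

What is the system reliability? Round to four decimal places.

R(limit switch) = exp(−0.000040 × 4000) = 0.852144
R(battery backup unit) = exp(−0.000058 × 4000) = 0.792946
R(pitch controller) = exp(−0.0000058 × 4000) = 0.977067
R(slip-ring assembly) = exp(−0.0000074 × 4000) = 0.970834
Parallel (battery backup unit and pitch controller): 1 − (1 − 0.792946)(1 − 0.977067) = 0.995252
Series (limit switch and [0.995252]): 0.852144 × 0.995252 = 0.848098
Parallel ([0.848098] and slip-ring assembly): 1 − (1 − 0.848098)(1 − 0.970834) = 0.9956

0.9956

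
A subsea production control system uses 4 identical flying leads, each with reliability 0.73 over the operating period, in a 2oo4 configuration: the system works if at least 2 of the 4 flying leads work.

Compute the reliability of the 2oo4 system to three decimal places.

R = Σ_{i=2}^{4} C(4,i) p^i (1−p)^{4−i} with p = 0.73
C(4,2)·0.73^2·0.27^2 = 0.23309
C(4,3)·0.73^3·0.27^1 = 0.42014
C(4,4)·0.73^4·0.27^0 = 0.28398
Sum = 0.937

0.937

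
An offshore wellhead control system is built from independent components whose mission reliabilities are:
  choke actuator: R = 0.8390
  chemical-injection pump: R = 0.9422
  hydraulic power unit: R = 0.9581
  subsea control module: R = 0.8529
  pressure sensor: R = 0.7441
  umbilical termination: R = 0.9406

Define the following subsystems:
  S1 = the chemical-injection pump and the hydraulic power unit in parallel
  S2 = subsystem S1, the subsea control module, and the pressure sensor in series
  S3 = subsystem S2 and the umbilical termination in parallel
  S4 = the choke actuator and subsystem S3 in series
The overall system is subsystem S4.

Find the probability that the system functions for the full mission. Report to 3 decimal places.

0.821

Parallel (chemical-injection pump and hydraulic power unit): 1 − (1 − 0.94220)(1 − 0.95810) = 0.99758
Series ([0.99758], subsea control module, and pressure sensor): 0.99758 × 0.85290 × 0.74410 = 0.63311
Parallel ([0.63311] and umbilical termination): 1 − (1 − 0.63311)(1 − 0.94060) = 0.97821
Series (choke actuator and [0.97821]): 0.83900 × 0.97821 = 0.821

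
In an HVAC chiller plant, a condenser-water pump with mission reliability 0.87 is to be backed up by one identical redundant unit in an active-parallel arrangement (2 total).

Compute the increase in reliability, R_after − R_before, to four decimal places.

R_before = 0.87
R_after = 1 − (1 − 0.87)^2 = 0.9831
ΔR = 0.9831 − 0.87 = 0.1131

0.1131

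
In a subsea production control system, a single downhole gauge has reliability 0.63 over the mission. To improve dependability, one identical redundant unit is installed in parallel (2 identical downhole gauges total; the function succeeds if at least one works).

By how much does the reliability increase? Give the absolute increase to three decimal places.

R_before = 0.63
R_after = 1 − (1 − 0.63)^2 = 0.863
ΔR = 0.863 − 0.63 = 0.233

0.233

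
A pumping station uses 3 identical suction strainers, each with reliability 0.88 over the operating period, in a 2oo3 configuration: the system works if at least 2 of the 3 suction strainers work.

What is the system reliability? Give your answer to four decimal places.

0.9603

R = Σ_{i=2}^{3} C(3,i) p^i (1−p)^{3−i} with p = 0.88
C(3,2)·0.88^2·0.12^1 = 0.278784
C(3,3)·0.88^3·0.12^0 = 0.681472
Sum = 0.9603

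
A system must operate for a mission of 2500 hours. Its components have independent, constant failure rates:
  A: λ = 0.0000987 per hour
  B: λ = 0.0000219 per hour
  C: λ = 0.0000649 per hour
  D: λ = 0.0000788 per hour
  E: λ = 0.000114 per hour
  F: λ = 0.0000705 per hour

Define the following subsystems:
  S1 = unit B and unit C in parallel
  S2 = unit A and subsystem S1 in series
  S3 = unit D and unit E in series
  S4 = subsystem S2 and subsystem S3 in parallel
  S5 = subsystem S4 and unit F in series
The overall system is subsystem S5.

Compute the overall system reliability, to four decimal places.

R(A) = exp(−0.0000987 × 2500) = 0.781336
R(B) = exp(−0.0000219 × 2500) = 0.946722
R(C) = exp(−0.0000649 × 2500) = 0.850229
R(D) = exp(−0.0000788 × 2500) = 0.821191
R(E) = exp(−0.000114 × 2500) = 0.752014
R(F) = exp(−0.0000705 × 2500) = 0.838408
Parallel (B and C): 1 − (1 − 0.946722)(1 − 0.850229) = 0.992021
Series (A and [0.992021]): 0.781336 × 0.992021 = 0.775102
Series (D and E): 0.821191 × 0.752014 = 0.617547
Parallel ([0.775102] and [0.617547]): 1 − (1 − 0.775102)(1 − 0.617547) = 0.913987
Series ([0.913987] and F): 0.913987 × 0.838408 = 0.7663

0.7663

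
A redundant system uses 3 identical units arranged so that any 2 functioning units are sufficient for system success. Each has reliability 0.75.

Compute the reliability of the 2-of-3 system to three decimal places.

0.844

R = Σ_{i=2}^{3} C(3,i) p^i (1−p)^{3−i} with p = 0.75
C(3,2)·0.75^2·0.25^1 = 0.42188
C(3,3)·0.75^3·0.25^0 = 0.42188
Sum = 0.844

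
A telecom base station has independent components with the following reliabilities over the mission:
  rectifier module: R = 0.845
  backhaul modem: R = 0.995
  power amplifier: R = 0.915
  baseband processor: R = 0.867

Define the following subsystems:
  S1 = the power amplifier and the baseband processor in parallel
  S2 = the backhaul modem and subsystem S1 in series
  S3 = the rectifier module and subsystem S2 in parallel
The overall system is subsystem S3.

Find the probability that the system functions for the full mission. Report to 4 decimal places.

Parallel (power amplifier and baseband processor): 1 − (1 − 0.915000)(1 − 0.867000) = 0.988695
Series (backhaul modem and [0.988695]): 0.995000 × 0.988695 = 0.983752
Parallel (rectifier module and [0.983752]): 1 − (1 − 0.845000)(1 − 0.983752) = 0.9975

0.9975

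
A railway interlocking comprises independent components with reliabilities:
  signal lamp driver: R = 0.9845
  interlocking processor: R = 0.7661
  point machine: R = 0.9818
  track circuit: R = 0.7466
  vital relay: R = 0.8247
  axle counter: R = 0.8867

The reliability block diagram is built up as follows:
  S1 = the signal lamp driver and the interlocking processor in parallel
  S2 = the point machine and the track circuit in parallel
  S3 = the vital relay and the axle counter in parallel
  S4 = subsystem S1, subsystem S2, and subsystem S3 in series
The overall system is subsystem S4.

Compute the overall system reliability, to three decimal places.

Parallel (signal lamp driver and interlocking processor): 1 − (1 − 0.98450)(1 − 0.76610) = 0.99637
Parallel (point machine and track circuit): 1 − (1 − 0.98180)(1 − 0.74660) = 0.99539
Parallel (vital relay and axle counter): 1 − (1 − 0.82470)(1 − 0.88670) = 0.98014
Series ([0.99637], [0.99539], and [0.98014]): 0.99637 × 0.99539 × 0.98014 = 0.972

0.972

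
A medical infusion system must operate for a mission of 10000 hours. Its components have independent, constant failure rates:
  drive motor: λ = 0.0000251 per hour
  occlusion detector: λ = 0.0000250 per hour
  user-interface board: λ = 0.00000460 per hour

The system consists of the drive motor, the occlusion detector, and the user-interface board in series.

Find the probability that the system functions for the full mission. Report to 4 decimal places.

0.5787

R(drive motor) = exp(−0.0000251 × 10000) = 0.778022
R(occlusion detector) = exp(−0.0000250 × 10000) = 0.778801
R(user-interface board) = exp(−0.00000460 × 10000) = 0.955042
Series (drive motor, occlusion detector, and user-interface board): 0.778022 × 0.778801 × 0.955042 = 0.5787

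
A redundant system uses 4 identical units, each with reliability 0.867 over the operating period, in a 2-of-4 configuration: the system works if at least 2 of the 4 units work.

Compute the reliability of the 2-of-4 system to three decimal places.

R = Σ_{i=2}^{4} C(4,i) p^i (1−p)^{4−i} with p = 0.867
C(4,2)·0.867^2·0.133^2 = 0.07978
C(4,3)·0.867^3·0.133^1 = 0.34671
C(4,4)·0.867^4·0.133^0 = 0.56504
Sum = 0.992

0.992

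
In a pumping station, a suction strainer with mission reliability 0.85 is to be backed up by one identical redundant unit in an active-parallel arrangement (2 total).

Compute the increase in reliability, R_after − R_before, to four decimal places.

R_before = 0.85
R_after = 1 − (1 − 0.85)^2 = 0.9775
ΔR = 0.9775 − 0.85 = 0.1275

0.1275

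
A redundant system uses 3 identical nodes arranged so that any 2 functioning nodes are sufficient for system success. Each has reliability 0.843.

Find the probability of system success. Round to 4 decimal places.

0.9338

R = Σ_{i=2}^{3} C(3,i) p^i (1−p)^{3−i} with p = 0.843
C(3,2)·0.843^2·0.157^1 = 0.334716
C(3,3)·0.843^3·0.157^0 = 0.599077
Sum = 0.9338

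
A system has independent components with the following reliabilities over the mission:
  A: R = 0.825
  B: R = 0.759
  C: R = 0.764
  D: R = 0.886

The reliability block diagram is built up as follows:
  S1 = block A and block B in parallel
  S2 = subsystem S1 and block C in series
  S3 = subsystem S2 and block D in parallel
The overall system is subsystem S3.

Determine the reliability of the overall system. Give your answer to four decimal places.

Parallel (A and B): 1 − (1 − 0.825000)(1 − 0.759000) = 0.957825
Series ([0.957825] and C): 0.957825 × 0.764000 = 0.731778
Parallel ([0.731778] and D): 1 − (1 − 0.731778)(1 − 0.886000) = 0.9694

0.9694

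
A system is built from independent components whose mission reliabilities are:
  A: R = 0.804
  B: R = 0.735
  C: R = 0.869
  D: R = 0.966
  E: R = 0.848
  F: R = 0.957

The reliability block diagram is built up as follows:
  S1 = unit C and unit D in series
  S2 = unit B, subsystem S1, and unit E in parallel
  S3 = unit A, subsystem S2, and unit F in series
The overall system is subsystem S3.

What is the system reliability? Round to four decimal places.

0.7645

Series (C and D): 0.869000 × 0.966000 = 0.839454
Parallel (B, [0.839454], and E): 1 − (1 − 0.735000)(1 − 0.839454)(1 − 0.848000) = 0.993533
Series (A, [0.993533], and F): 0.804000 × 0.993533 × 0.957000 = 0.7645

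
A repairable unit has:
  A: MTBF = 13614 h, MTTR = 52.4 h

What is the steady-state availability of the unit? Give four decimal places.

A(A) = MTBF/(MTBF+MTTR) = 13614/(13614+52.4) = 0.9962

0.9962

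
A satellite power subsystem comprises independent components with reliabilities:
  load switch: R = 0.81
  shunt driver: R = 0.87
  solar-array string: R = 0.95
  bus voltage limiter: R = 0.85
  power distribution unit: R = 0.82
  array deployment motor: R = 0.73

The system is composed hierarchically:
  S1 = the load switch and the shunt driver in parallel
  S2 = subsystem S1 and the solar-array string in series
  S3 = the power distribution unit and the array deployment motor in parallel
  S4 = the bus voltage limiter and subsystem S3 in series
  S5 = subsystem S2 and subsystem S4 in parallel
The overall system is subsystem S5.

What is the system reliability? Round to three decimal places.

Parallel (load switch and shunt driver): 1 − (1 − 0.81000)(1 − 0.87000) = 0.97530
Series ([0.97530] and solar-array string): 0.97530 × 0.95000 = 0.92654
Parallel (power distribution unit and array deployment motor): 1 − (1 − 0.82000)(1 − 0.73000) = 0.95140
Series (bus voltage limiter and [0.95140]): 0.85000 × 0.95140 = 0.80869
Parallel ([0.92654] and [0.80869]): 1 − (1 − 0.92654)(1 − 0.80869) = 0.986

0.986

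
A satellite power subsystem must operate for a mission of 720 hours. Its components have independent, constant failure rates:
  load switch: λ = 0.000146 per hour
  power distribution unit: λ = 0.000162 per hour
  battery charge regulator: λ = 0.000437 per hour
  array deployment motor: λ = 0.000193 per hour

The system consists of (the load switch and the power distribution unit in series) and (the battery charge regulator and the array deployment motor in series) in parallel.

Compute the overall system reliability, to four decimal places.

R(load switch) = exp(−0.000146 × 720) = 0.900216
R(power distribution unit) = exp(−0.000162 × 720) = 0.889906
R(battery charge regulator) = exp(−0.000437 × 720) = 0.730052
R(array deployment motor) = exp(−0.000193 × 720) = 0.870263
Series (load switch and power distribution unit): 0.900216 × 0.889906 = 0.801108
Series (battery charge regulator and array deployment motor): 0.730052 × 0.870263 = 0.635337
Parallel ([0.801108] and [0.635337]): 1 − (1 − 0.801108)(1 − 0.635337) = 0.9275

0.9275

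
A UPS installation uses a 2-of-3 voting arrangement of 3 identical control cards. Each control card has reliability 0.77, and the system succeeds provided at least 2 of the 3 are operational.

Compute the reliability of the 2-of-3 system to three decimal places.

0.866

R = Σ_{i=2}^{3} C(3,i) p^i (1−p)^{3−i} with p = 0.77
C(3,2)·0.77^2·0.23^1 = 0.40910
C(3,3)·0.77^3·0.23^0 = 0.45653
Sum = 0.866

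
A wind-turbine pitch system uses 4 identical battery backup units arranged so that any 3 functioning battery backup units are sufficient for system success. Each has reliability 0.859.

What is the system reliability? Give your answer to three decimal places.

R = Σ_{i=3}^{4} C(4,i) p^i (1−p)^{4−i} with p = 0.859
C(4,3)·0.859^3·0.141^1 = 0.35749
C(4,4)·0.859^4·0.141^0 = 0.54447
Sum = 0.902

0.902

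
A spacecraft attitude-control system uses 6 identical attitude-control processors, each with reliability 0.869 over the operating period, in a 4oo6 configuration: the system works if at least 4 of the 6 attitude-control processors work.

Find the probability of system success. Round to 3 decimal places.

0.967

R = Σ_{i=4}^{6} C(6,i) p^i (1−p)^{6−i} with p = 0.869
C(6,4)·0.869^4·0.131^2 = 0.14680
C(6,5)·0.869^5·0.131^1 = 0.38951
C(6,6)·0.869^6·0.131^0 = 0.43064
Sum = 0.967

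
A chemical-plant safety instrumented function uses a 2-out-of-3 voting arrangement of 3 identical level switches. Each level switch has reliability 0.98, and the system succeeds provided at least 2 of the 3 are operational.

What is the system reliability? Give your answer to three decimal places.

R = Σ_{i=2}^{3} C(3,i) p^i (1−p)^{3−i} with p = 0.98
C(3,2)·0.98^2·0.02^1 = 0.05762
C(3,3)·0.98^3·0.02^0 = 0.94119
Sum = 0.999

0.999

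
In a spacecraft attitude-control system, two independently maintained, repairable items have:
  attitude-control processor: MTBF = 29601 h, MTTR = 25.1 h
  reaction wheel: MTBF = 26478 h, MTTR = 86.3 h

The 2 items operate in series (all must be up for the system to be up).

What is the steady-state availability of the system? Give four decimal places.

A(attitude-control processor) = MTBF/(MTBF+MTTR) = 29601/(29601+25.1) = 0.999153
A(reaction wheel) = MTBF/(MTBF+MTTR) = 26478/(26478+86.3) = 0.996751
Series availability: 0.999153 × 0.996751 = 0.9959

0.9959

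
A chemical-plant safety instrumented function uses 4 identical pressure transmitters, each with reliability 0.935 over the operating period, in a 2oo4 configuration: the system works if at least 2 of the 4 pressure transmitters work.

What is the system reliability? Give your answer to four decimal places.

R = Σ_{i=2}^{4} C(4,i) p^i (1−p)^{4−i} with p = 0.935
C(4,2)·0.935^2·0.065^2 = 0.022162
C(4,3)·0.935^3·0.065^1 = 0.212524
C(4,4)·0.935^4·0.065^0 = 0.764269
Sum = 0.9990

0.9990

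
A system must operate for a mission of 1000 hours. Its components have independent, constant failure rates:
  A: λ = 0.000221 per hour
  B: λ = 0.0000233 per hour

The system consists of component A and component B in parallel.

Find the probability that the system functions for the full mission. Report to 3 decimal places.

R(A) = exp(−0.000221 × 1000) = 0.80172
R(B) = exp(−0.0000233 × 1000) = 0.97697
Parallel (A and B): 1 − (1 − 0.80172)(1 − 0.97697) = 0.995

0.995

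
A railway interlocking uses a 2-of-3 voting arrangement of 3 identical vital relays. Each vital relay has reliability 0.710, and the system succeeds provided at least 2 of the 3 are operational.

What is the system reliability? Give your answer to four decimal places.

0.7965

R = Σ_{i=2}^{3} C(3,i) p^i (1−p)^{3−i} with p = 0.710
C(3,2)·0.710^2·0.290^1 = 0.438567
C(3,3)·0.710^3·0.290^0 = 0.357911
Sum = 0.7965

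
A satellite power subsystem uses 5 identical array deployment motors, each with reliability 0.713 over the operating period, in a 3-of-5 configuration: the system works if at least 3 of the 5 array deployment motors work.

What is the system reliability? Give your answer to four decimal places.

R = Σ_{i=3}^{5} C(5,i) p^i (1−p)^{5−i} with p = 0.713
C(5,3)·0.713^3·0.287^2 = 0.298561
C(5,4)·0.713^4·0.287^1 = 0.370860
C(5,5)·0.713^5·0.287^0 = 0.184267
Sum = 0.8537

0.8537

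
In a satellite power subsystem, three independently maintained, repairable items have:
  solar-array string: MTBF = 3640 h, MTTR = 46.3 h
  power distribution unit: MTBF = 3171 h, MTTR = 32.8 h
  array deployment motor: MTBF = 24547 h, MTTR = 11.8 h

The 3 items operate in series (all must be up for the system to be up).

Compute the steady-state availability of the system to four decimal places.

0.9769

A(solar-array string) = MTBF/(MTBF+MTTR) = 3640/(3640+46.3) = 0.987440
A(power distribution unit) = MTBF/(MTBF+MTTR) = 3171/(3171+32.8) = 0.989762
A(array deployment motor) = MTBF/(MTBF+MTTR) = 24547/(24547+11.8) = 0.999520
Series availability: 0.987440 × 0.989762 × 0.999520 = 0.9769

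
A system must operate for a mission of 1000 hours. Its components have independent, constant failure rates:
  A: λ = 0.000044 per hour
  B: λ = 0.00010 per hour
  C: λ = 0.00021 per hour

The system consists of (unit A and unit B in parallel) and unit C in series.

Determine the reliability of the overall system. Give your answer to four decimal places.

0.8073

R(A) = exp(−0.000044 × 1000) = 0.956954
R(B) = exp(−0.00010 × 1000) = 0.904837
R(C) = exp(−0.00021 × 1000) = 0.810584
Parallel (A and B): 1 − (1 − 0.956954)(1 − 0.904837) = 0.995904
Series ([0.995904] and C): 0.995904 × 0.810584 = 0.8073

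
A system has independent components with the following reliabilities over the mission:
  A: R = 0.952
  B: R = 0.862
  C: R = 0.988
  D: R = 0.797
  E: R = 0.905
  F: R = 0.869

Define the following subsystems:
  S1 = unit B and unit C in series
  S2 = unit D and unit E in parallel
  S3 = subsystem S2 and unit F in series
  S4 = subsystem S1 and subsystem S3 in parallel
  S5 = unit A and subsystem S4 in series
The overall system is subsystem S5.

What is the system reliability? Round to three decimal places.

0.931

Series (B and C): 0.86200 × 0.98800 = 0.85166
Parallel (D and E): 1 − (1 − 0.79700)(1 − 0.90500) = 0.98072
Series ([0.98072] and F): 0.98072 × 0.86900 = 0.85225
Parallel ([0.85166] and [0.85225]): 1 − (1 − 0.85166)(1 − 0.85225) = 0.97808
Series (A and [0.97808]): 0.95200 × 0.97808 = 0.931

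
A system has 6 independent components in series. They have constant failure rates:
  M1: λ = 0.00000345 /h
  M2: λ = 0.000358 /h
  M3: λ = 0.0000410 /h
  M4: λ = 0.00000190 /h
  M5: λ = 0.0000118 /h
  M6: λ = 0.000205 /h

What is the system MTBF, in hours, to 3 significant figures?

1610

Series of exponential components: λ_sys = Σ λ_i
λ_sys = 0.00000345 + 0.000358 + 0.0000410 + 0.00000190 + 0.0000118 + 0.000205 = 6.2115e-04 /h
MTBF = 1 / λ_sys = 1610 h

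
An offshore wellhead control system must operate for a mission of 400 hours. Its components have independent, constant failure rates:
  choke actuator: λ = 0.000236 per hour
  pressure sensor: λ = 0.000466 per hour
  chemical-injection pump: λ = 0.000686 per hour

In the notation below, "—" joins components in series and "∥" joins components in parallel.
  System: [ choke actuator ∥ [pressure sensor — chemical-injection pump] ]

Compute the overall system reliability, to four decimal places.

0.9667

R(choke actuator) = exp(−0.000236 × 400) = 0.909919
R(pressure sensor) = exp(−0.000466 × 400) = 0.829942
R(chemical-injection pump) = exp(−0.000686 × 400) = 0.760028
Series (pressure sensor and chemical-injection pump): 0.829942 × 0.760028 = 0.630779
Parallel (choke actuator and [0.630779]): 1 − (1 − 0.909919)(1 − 0.630779) = 0.9667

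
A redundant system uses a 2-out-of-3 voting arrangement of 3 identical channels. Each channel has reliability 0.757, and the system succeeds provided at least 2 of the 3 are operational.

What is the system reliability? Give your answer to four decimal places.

R = Σ_{i=2}^{3} C(3,i) p^i (1−p)^{3−i} with p = 0.757
C(3,2)·0.757^2·0.243^1 = 0.417753
C(3,3)·0.757^3·0.243^0 = 0.433798
Sum = 0.8516

0.8516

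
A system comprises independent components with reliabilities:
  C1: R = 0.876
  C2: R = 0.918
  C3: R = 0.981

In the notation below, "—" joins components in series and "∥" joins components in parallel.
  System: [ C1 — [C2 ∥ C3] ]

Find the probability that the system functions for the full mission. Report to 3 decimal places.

0.875

Parallel (C2 and C3): 1 − (1 − 0.91800)(1 − 0.98100) = 0.99844
Series (C1 and [0.99844]): 0.87600 × 0.99844 = 0.875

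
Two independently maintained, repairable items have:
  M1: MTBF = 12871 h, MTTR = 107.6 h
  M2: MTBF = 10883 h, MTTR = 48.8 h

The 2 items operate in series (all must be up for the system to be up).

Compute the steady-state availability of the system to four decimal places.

A(M1) = MTBF/(MTBF+MTTR) = 12871/(12871+107.6) = 0.991709
A(M2) = MTBF/(MTBF+MTTR) = 10883/(10883+48.8) = 0.995536
Series availability: 0.991709 × 0.995536 = 0.9873

0.9873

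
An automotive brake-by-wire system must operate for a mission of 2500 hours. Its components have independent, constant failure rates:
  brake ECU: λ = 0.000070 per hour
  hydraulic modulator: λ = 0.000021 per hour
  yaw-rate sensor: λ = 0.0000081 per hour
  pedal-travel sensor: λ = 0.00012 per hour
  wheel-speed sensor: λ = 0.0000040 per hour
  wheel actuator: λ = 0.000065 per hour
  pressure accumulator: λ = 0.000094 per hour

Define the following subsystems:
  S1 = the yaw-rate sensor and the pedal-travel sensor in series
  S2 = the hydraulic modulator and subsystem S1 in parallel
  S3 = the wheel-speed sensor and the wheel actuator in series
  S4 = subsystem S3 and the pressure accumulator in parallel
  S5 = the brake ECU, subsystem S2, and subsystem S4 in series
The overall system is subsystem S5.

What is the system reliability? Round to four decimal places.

0.8002

R(brake ECU) = exp(−0.000070 × 2500) = 0.839457
R(hydraulic modulator) = exp(−0.000021 × 2500) = 0.948854
R(yaw-rate sensor) = exp(−0.0000081 × 2500) = 0.979954
R(pedal-travel sensor) = exp(−0.00012 × 2500) = 0.740818
R(wheel-speed sensor) = exp(−0.0000040 × 2500) = 0.990050
R(wheel actuator) = exp(−0.000065 × 2500) = 0.850016
R(pressure accumulator) = exp(−0.000094 × 2500) = 0.790571
Series (yaw-rate sensor and pedal-travel sensor): 0.979954 × 0.740818 = 0.725968
Parallel (hydraulic modulator and [0.725968]): 1 − (1 − 0.948854)(1 − 0.725968) = 0.985984
Series (wheel-speed sensor and wheel actuator): 0.990050 × 0.850016 = 0.841558
Parallel ([0.841558] and pressure accumulator): 1 − (1 − 0.841558)(1 − 0.790571) = 0.966818
Series (brake ECU, [0.985984], and [0.966818]): 0.839457 × 0.985984 × 0.966818 = 0.8002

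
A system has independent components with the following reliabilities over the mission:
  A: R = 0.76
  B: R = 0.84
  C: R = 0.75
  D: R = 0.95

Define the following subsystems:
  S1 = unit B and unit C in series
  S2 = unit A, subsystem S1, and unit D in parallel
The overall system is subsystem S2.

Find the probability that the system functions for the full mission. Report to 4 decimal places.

Series (B and C): 0.840000 × 0.750000 = 0.630000
Parallel (A, [0.630000], and D): 1 − (1 − 0.760000)(1 − 0.630000)(1 − 0.950000) = 0.9956

0.9956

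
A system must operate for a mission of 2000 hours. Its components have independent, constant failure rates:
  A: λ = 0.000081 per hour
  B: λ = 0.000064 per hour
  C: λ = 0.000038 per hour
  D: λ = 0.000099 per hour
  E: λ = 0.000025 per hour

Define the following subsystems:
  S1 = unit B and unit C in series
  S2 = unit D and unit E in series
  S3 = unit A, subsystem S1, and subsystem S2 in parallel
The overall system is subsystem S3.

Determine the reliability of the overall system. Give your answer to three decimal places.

0.994

R(A) = exp(−0.000081 × 2000) = 0.85044
R(B) = exp(−0.000064 × 2000) = 0.87985
R(C) = exp(−0.000038 × 2000) = 0.92682
R(D) = exp(−0.000099 × 2000) = 0.82037
R(E) = exp(−0.000025 × 2000) = 0.95123
Series (B and C): 0.87985 × 0.92682 = 0.81546
Series (D and E): 0.82037 × 0.95123 = 0.78036
Parallel (A, [0.81546], and [0.78036]): 1 − (1 − 0.85044)(1 − 0.81546)(1 − 0.78036) = 0.994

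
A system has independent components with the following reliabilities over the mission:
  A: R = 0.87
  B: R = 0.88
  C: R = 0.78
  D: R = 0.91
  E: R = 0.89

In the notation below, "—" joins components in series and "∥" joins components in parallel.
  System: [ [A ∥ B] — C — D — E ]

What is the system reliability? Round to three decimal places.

Parallel (A and B): 1 − (1 − 0.87000)(1 − 0.88000) = 0.98440
Series ([0.98440], C, D, and E): 0.98440 × 0.78000 × 0.91000 × 0.89000 = 0.622

0.622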